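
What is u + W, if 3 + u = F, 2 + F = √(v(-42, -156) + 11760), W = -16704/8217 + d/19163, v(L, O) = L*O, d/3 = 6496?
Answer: -105253079/17495819 + 2*√4578 ≈ 129.31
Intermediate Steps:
d = 19488 (d = 3*6496 = 19488)
W = -17773984/17495819 (W = -16704/8217 + 19488/19163 = -16704*1/8217 + 19488*(1/19163) = -1856/913 + 19488/19163 = -17773984/17495819 ≈ -1.0159)
F = -2 + 2*√4578 (F = -2 + √(-42*(-156) + 11760) = -2 + √(6552 + 11760) = -2 + √18312 = -2 + 2*√4578 ≈ 133.32)
u = -5 + 2*√4578 (u = -3 + (-2 + 2*√4578) = -5 + 2*√4578 ≈ 130.32)
u + W = (-5 + 2*√4578) - 17773984/17495819 = -105253079/17495819 + 2*√4578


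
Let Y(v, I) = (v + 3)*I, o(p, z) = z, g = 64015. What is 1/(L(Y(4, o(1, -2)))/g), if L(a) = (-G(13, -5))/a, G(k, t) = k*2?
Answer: 448105/13 ≈ 34470.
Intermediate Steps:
G(k, t) = 2*k
Y(v, I) = I*(3 + v) (Y(v, I) = (3 + v)*I = I*(3 + v))
L(a) = -26/a (L(a) = (-2*13)/a = (-1*26)/a = -26/a)
1/(L(Y(4, o(1, -2)))/g) = 1/(-26*(-1/(2*(3 + 4)))/64015) = 1/(-26/((-2*7))*(1/64015)) = 1/(-26/(-14)*(1/64015)) = 1/(-26*(-1/14)*(1/64015)) = 1/((13/7)*(1/64015)) = 1/(13/448105) = 448105/13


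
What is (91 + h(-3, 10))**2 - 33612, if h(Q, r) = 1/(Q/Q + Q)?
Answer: -101687/4 ≈ -25422.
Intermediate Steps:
h(Q, r) = 1/(1 + Q)
(91 + h(-3, 10))**2 - 33612 = (91 + 1/(1 - 3))**2 - 33612 = (91 + 1/(-2))**2 - 33612 = (91 - 1/2)**2 - 33612 = (181/2)**2 - 33612 = 32761/4 - 33612 = -101687/4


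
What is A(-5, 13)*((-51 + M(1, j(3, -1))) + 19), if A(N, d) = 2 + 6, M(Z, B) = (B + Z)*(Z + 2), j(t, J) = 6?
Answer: -88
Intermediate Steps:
M(Z, B) = (2 + Z)*(B + Z) (M(Z, B) = (B + Z)*(2 + Z) = (2 + Z)*(B + Z))
A(N, d) = 8
A(-5, 13)*((-51 + M(1, j(3, -1))) + 19) = 8*((-51 + (1² + 2*6 + 2*1 + 6*1)) + 19) = 8*((-51 + (1 + 12 + 2 + 6)) + 19) = 8*((-51 + 21) + 19) = 8*(-30 + 19) = 8*(-11) = -88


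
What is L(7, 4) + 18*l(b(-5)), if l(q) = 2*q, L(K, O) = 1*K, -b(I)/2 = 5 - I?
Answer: -713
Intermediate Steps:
b(I) = -10 + 2*I (b(I) = -2*(5 - I) = -10 + 2*I)
L(K, O) = K
L(7, 4) + 18*l(b(-5)) = 7 + 18*(2*(-10 + 2*(-5))) = 7 + 18*(2*(-10 - 10)) = 7 + 18*(2*(-20)) = 7 + 18*(-40) = 7 - 720 = -713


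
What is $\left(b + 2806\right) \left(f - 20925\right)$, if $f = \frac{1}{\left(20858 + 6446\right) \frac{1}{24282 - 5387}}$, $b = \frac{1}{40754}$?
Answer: $- \frac{65333404618321125}{1112747216} \approx -5.8714 \cdot 10^{7}$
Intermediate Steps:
$b = \frac{1}{40754} \approx 2.4537 \cdot 10^{-5}$
$f = \frac{18895}{27304}$ ($f = \frac{1}{27304 \cdot \frac{1}{18895}} = \frac{1}{\frac{27304}{18895}} = \frac{18895}{27304} \approx 0.69202$)
$\left(b + 2806\right) \left(f - 20925\right) = \left(\frac{1}{40754} + 2806\right) \left(\frac{18895}{27304} - 20925\right) = \frac{114355725}{40754} \left(- \frac{571317305}{27304}\right) = - \frac{65333404618321125}{1112747216}$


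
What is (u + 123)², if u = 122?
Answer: 60025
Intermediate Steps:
(u + 123)² = (122 + 123)² = 245² = 60025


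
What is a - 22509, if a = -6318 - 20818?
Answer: -49645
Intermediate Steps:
a = -27136
a - 22509 = -27136 - 22509 = -49645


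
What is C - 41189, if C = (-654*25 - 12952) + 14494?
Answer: -55997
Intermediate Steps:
C = -14808 (C = (-16350 - 12952) + 14494 = -29302 + 14494 = -14808)
C - 41189 = -14808 - 41189 = -55997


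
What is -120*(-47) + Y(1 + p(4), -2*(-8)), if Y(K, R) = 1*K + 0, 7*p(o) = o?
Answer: 39491/7 ≈ 5641.6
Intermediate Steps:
p(o) = o/7
Y(K, R) = K (Y(K, R) = K + 0 = K)
-120*(-47) + Y(1 + p(4), -2*(-8)) = -120*(-47) + (1 + (1/7)*4) = 5640 + (1 + 4/7) = 5640 + 11/7 = 39491/7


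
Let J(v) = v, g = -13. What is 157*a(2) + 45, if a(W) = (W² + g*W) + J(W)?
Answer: -3095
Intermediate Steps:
a(W) = W² - 12*W (a(W) = (W² - 13*W) + W = W² - 12*W)
157*a(2) + 45 = 157*(2*(-12 + 2)) + 45 = 157*(2*(-10)) + 45 = 157*(-20) + 45 = -3140 + 45 = -3095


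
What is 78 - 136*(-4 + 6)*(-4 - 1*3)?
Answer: 1982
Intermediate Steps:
78 - 136*(-4 + 6)*(-4 - 1*3) = 78 - 272*(-4 - 3) = 78 - 272*(-7) = 78 - 136*(-14) = 78 + 1904 = 1982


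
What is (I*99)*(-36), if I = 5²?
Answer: -89100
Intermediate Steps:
I = 25
(I*99)*(-36) = (25*99)*(-36) = 2475*(-36) = -89100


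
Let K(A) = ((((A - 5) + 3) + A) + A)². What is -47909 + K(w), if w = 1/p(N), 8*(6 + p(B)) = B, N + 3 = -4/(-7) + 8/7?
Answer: -633514729/13225 ≈ -47903.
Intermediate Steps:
N = -9/7 (N = -3 + (-4/(-7) + 8/7) = -3 + (-4*(-⅐) + 8*(⅐)) = -3 + (4/7 + 8/7) = -3 + 12/7 = -9/7 ≈ -1.2857)
p(B) = -6 + B/8
w = -56/345 (w = 1/(-6 + (⅛)*(-9/7)) = 1/(-6 - 9/56) = 1/(-345/56) = -56/345 ≈ -0.16232)
K(A) = (-2 + 3*A)² (K(A) = ((((-5 + A) + 3) + A) + A)² = (((-2 + A) + A) + A)² = ((-2 + 2*A) + A)² = (-2 + 3*A)²)
-47909 + K(w) = -47909 + (-2 + 3*(-56/345))² = -47909 + (-2 - 56/115)² = -47909 + (-286/115)² = -47909 + 81796/13225 = -633514729/13225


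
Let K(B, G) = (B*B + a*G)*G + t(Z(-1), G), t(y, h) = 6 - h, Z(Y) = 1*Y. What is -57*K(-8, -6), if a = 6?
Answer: 8892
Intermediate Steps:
Z(Y) = Y
K(B, G) = 6 - G + G*(B**2 + 6*G) (K(B, G) = (B*B + 6*G)*G + (6 - G) = (B**2 + 6*G)*G + (6 - G) = G*(B**2 + 6*G) + (6 - G) = 6 - G + G*(B**2 + 6*G))
-57*K(-8, -6) = -57*(6 - 1*(-6) + 6*(-6)**2 - 6*(-8)**2) = -57*(6 + 6 + 6*36 - 6*64) = -57*(6 + 6 + 216 - 384) = -57*(-156) = 8892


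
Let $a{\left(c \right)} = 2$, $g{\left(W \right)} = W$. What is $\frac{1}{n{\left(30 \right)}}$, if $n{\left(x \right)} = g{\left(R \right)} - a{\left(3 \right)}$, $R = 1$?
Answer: $-1$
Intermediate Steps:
$n{\left(x \right)} = -1$ ($n{\left(x \right)} = 1 - 2 = -1$)
$\frac{1}{n{\left(30 \right)}} = \frac{1}{-1} = -1$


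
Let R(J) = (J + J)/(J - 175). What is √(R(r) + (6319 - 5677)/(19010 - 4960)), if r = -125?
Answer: √62467986/8430 ≈ 0.93756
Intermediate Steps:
R(J) = 2*J/(-175 + J) (R(J) = (2*J)/(-175 + J) = 2*J/(-175 + J))
√(R(r) + (6319 - 5677)/(19010 - 4960)) = √(2*(-125)/(-175 - 125) + (6319 - 5677)/(19010 - 4960)) = √(2*(-125)/(-300) + 642/14050) = √(2*(-125)*(-1/300) + 642*(1/14050)) = √(⅚ + 321/7025) = √(37051/42150) = √62467986/8430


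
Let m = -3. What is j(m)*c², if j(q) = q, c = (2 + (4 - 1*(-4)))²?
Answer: -30000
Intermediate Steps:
c = 100 (c = (2 + (4 + 4))² = (2 + 8)² = 10² = 100)
j(m)*c² = -3*100² = -3*10000 = -30000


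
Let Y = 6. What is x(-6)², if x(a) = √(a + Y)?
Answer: 0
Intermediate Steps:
x(a) = √(6 + a) (x(a) = √(a + 6) = √(6 + a))
x(-6)² = (√(6 - 6))² = (√0)² = 0² = 0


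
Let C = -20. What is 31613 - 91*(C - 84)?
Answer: 41077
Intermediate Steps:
31613 - 91*(C - 84) = 31613 - 91*(-20 - 84) = 31613 - 91*(-104) = 31613 - 1*(-9464) = 31613 + 9464 = 41077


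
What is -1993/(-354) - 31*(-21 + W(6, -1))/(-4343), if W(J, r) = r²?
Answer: 8436119/1537422 ≈ 5.4872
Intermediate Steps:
-1993/(-354) - 31*(-21 + W(6, -1))/(-4343) = -1993/(-354) - 31*(-21 + (-1)²)/(-4343) = -1993*(-1/354) - 31*(-21 + 1)*(-1/4343) = 1993/354 - 31*(-20)*(-1/4343) = 1993/354 + 620*(-1/4343) = 1993/354 - 620/4343 = 8436119/1537422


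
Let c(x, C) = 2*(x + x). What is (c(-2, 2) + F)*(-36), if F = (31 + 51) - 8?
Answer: -2376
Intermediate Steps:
c(x, C) = 4*x (c(x, C) = 2*(2*x) = 4*x)
F = 74 (F = 82 - 8 = 74)
(c(-2, 2) + F)*(-36) = (4*(-2) + 74)*(-36) = (-8 + 74)*(-36) = 66*(-36) = -2376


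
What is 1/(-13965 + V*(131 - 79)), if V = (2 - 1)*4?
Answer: -1/13757 ≈ -7.2690e-5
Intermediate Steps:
V = 4 (V = 1*4 = 4)
1/(-13965 + V*(131 - 79)) = 1/(-13965 + 4*(131 - 79)) = 1/(-13965 + 4*52) = 1/(-13965 + 208) = 1/(-13757) = -1/13757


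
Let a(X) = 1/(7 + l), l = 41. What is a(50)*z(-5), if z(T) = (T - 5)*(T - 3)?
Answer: 5/3 ≈ 1.6667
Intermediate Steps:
z(T) = (-5 + T)*(-3 + T)
a(X) = 1/48 (a(X) = 1/(7 + 41) = 1/48)
a(50)*z(-5) = (15 + (-5)² - 8*(-5))/48 = (15 + 25 + 40)/48 = (1/48)*80 = 5/3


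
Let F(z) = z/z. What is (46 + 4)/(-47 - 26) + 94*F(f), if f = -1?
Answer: 6812/73 ≈ 93.315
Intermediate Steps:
F(z) = 1
(46 + 4)/(-47 - 26) + 94*F(f) = (46 + 4)/(-47 - 26) + 94*1 = 50/(-73) + 94 = 50*(-1/73) + 94 = -50/73 + 94 = 6812/73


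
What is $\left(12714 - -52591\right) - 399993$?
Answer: $-334688$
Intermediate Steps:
$\left(12714 - -52591\right) - 399993 = \left(12714 + 52591\right) - 399993 = 65305 - 399993 = -334688$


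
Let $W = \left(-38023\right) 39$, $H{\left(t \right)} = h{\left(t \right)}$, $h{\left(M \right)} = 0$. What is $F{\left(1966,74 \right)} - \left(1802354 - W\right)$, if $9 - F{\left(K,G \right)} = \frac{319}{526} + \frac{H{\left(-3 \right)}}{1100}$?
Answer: $- \frac{1728037611}{526} \approx -3.2852 \cdot 10^{6}$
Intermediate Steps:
$H{\left(t \right)} = 0$
$W = -1482897$
$F{\left(K,G \right)} = \frac{4415}{526}$ ($F{\left(K,G \right)} = 9 - \left(\frac{319}{526} + \frac{0}{1100}\right) = 9 - \left(319 \cdot \frac{1}{526} + 0 \cdot \frac{1}{1100}\right) = 9 - \left(\frac{319}{526} + 0\right) = 9 - \frac{319}{526} = \frac{4415}{526}$)
$F{\left(1966,74 \right)} - \left(1802354 - W\right) = \frac{4415}{526} - \left(1802354 - -1482897\right) = \frac{4415}{526} - \left(1802354 + 1482897\right) = \frac{4415}{526} - 3285251 = - \frac{1728037611}{526}$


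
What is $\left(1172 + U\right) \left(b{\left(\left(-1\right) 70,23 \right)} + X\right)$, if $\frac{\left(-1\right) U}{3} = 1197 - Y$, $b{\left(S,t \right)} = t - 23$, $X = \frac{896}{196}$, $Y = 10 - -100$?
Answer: $- \frac{66848}{7} \approx -9549.7$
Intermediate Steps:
$Y = 110$ ($Y = 10 + 100 = 110$)
$X = \frac{32}{7}$ ($X = 896 \cdot \frac{1}{196} = \frac{32}{7} \approx 4.5714$)
$b{\left(S,t \right)} = -23 + t$
$U = -3261$ ($U = - 3 \left(1197 - 110\right) = \left(-3\right) 1087 = -3261$)
$\left(1172 + U\right) \left(b{\left(\left(-1\right) 70,23 \right)} + X\right) = \left(1172 - 3261\right) \left(\left(-23 + 23\right) + \frac{32}{7}\right) = - 2089 \left(0 + \frac{32}{7}\right) = \left(-2089\right) \frac{32}{7} = - \frac{66848}{7}$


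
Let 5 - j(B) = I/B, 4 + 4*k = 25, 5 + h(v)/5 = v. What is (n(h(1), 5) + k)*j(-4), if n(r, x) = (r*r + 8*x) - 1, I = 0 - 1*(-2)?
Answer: 19547/8 ≈ 2443.4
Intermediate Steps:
h(v) = -25 + 5*v
k = 21/4 (k = -1 + (1/4)*25 = -1 + 25/4 = 21/4 ≈ 5.2500)
I = 2 (I = 0 + 2 = 2)
j(B) = 5 - 2/B
n(r, x) = -1 + r**2 + 8*x (n(r, x) = (r**2 + 8*x) - 1 = -1 + r**2 + 8*x)
(n(h(1), 5) + k)*j(-4) = ((-1 + (-25 + 5*1)**2 + 8*5) + 21/4)*(5 - 2/(-4)) = ((-1 + (-25 + 5)**2 + 40) + 21/4)*(5 - 2*(-1/4)) = ((-1 + (-20)**2 + 40) + 21/4)*(5 + 1/2) = ((-1 + 400 + 40) + 21/4)*(11/2) = (439 + 21/4)*(11/2) = (1777/4)*(11/2) = 19547/8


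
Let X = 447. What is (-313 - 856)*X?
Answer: -522543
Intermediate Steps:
(-313 - 856)*X = (-313 - 856)*447 = -1169*447 = -522543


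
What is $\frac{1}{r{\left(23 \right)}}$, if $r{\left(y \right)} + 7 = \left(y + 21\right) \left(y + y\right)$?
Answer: $\frac{1}{2017} \approx 0.00049579$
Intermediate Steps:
$r{\left(y \right)} = -7 + 2 y \left(21 + y\right)$ ($r{\left(y \right)} = -7 + \left(y + 21\right) \left(y + y\right) = -7 + \left(21 + y\right) 2 y = -7 + 2 y \left(21 + y\right)$)
$\frac{1}{r{\left(23 \right)}} = \frac{1}{-7 + 2 \cdot 23^{2} + 42 \cdot 23} = \frac{1}{-7 + 2 \cdot 529 + 966} = \frac{1}{-7 + 1058 + 966} = \frac{1}{2017}$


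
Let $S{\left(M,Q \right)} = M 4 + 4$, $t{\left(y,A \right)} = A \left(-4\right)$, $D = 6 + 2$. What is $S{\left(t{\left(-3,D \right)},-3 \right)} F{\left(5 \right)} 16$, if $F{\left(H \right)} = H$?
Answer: $-9920$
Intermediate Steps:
$D = 8$
$t{\left(y,A \right)} = - 4 A$
$S{\left(M,Q \right)} = 4 + 4 M$ ($S{\left(M,Q \right)} = 4 M + 4 = 4 + 4 M$)
$S{\left(t{\left(-3,D \right)},-3 \right)} F{\left(5 \right)} 16 = \left(4 + 4 \left(\left(-4\right) 8\right)\right) 5 \cdot 16 = \left(4 + 4 \left(-32\right)\right) 5 \cdot 16 = \left(4 - 128\right) 5 \cdot 16 = \left(-124\right) 5 \cdot 16 = \left(-620\right) 16 = -9920$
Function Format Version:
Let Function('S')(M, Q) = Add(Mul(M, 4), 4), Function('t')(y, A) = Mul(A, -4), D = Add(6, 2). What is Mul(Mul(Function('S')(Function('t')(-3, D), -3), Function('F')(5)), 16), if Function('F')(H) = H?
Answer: -9920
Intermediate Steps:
D = 8
Function('t')(y, A) = Mul(-4, A)
Function('S')(M, Q) = Add(4, Mul(4, M)) (Function('S')(M, Q) = Add(Mul(4, M), 4) = Add(4, Mul(4, M)))
Mul(Mul(Function('S')(Function('t')(-3, D), -3), Function('F')(5)), 16) = Mul(Mul(Add(4, Mul(4, Mul(-4, 8))), 5), 16) = Mul(Mul(Add(4, Mul(4, -32)), 5), 16) = Mul(Mul(Add(4, -128), 5), 16) = Mul(Mul(-124, 5), 16) = Mul(-620, 16) = -9920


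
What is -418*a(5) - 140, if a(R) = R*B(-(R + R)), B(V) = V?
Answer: 20760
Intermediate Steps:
a(R) = -2*R² (a(R) = R*(-(R + R)) = R*(-2*R) = -2*R²)
-418*a(5) - 140 = -(-836)*5² - 140 = -(-836)*25 - 140 = -418*(-50) - 140 = 20900 - 140 = 20760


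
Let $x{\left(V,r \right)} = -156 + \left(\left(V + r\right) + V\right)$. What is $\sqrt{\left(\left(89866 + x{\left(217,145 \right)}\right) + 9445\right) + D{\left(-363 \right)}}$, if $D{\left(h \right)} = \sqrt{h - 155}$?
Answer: $\sqrt{99734 + i \sqrt{518}} \approx 315.81 + 0.036 i$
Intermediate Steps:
$x{\left(V,r \right)} = -156 + r + 2 V$ ($x{\left(V,r \right)} = -156 + \left(r + 2 V\right) = -156 + r + 2 V$)
$D{\left(h \right)} = \sqrt{-155 + h}$
$\sqrt{\left(\left(89866 + x{\left(217,145 \right)}\right) + 9445\right) + D{\left(-363 \right)}} = \sqrt{\left(\left(89866 + \left(-156 + 145 + 2 \cdot 217\right)\right) + 9445\right) + \sqrt{-155 - 363}} = \sqrt{\left(\left(89866 + \left(-156 + 145 + 434\right)\right) + 9445\right) + \sqrt{-518}} = \sqrt{\left(\left(89866 + 423\right) + 9445\right) + i \sqrt{518}} = \sqrt{\left(90289 + 9445\right) + i \sqrt{518}} = \sqrt{99734 + i \sqrt{518}}$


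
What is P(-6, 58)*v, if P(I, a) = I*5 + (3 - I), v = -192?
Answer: 4032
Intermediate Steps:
P(I, a) = 3 + 4*I (P(I, a) = 5*I + (3 - I) = 3 + 4*I)
P(-6, 58)*v = (3 + 4*(-6))*(-192) = (3 - 24)*(-192) = -21*(-192) = 4032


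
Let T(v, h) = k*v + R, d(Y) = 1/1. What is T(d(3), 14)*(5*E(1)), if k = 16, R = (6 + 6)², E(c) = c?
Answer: 800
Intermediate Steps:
R = 144 (R = 12² = 144)
d(Y) = 1
T(v, h) = 144 + 16*v (T(v, h) = 16*v + 144 = 144 + 16*v)
T(d(3), 14)*(5*E(1)) = (144 + 16*1)*(5*1) = (144 + 16)*5 = 160*5 = 800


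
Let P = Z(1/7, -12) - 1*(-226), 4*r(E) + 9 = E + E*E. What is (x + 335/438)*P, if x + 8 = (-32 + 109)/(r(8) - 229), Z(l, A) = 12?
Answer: -337729259/186807 ≈ -1807.9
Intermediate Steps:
r(E) = -9/4 + E/4 + E²/4 (r(E) = -9/4 + (E + E*E)/4 = -9/4 + (E + E²)/4 = -9/4 + (E/4 + E²/4) = -9/4 + E/4 + E²/4)
P = 238 (P = 12 - 1*(-226) = 12 + 226 = 238)
x = -7132/853 (x = -8 + (-32 + 109)/((-9/4 + (¼)*8 + (¼)*8²) - 229) = -8 + 77/((-9/4 + 2 + (¼)*64) - 229) = -8 + 77/((-9/4 + 2 + 16) - 229) = -8 + 77/(63/4 - 229) = -8 + 77/(-853/4) = -8 + 77*(-4/853) = -8 - 308/853 = -7132/853 ≈ -8.3611)
(x + 335/438)*P = (-7132/853 + 335/438)*238 = -2838061/373614*238 = -337729259/186807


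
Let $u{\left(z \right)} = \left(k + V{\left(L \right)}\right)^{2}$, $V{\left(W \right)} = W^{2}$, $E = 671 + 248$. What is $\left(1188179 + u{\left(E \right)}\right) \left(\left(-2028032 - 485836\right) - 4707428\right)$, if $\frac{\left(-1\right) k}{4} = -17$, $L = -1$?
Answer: $-8614572850240$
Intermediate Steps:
$E = 919$
$k = 68$ ($k = \left(-4\right) \left(-17\right) = 68$)
$u{\left(z \right)} = 4761$ ($u{\left(z \right)} = \left(68 + \left(-1\right)^{2}\right)^{2} = \left(68 + 1\right)^{2} = 69^{2} = 4761$)
$\left(1188179 + u{\left(E \right)}\right) \left(\left(-2028032 - 485836\right) - 4707428\right) = \left(1188179 + 4761\right) \left(\left(-2028032 - 485836\right) - 4707428\right) = 1192940 \left(\left(-2028032 - 485836\right) - 4707428\right) = 1192940 \left(-2513868 - 4707428\right) = 1192940 \left(-7221296\right) = -8614572850240$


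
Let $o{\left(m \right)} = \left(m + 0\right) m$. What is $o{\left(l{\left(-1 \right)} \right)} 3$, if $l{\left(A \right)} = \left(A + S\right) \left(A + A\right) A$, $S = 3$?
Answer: $48$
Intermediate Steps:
$l{\left(A \right)} = 2 A^{2} \left(3 + A\right)$ ($l{\left(A \right)} = \left(A + 3\right) \left(A + A\right) A = \left(3 + A\right) 2 A A = 2 A \left(3 + A\right) A = 2 A^{2} \left(3 + A\right)$)
$o{\left(m \right)} = m^{2}$ ($o{\left(m \right)} = m m = m^{2}$)
$o{\left(l{\left(-1 \right)} \right)} 3 = \left(2 \left(-1\right)^{2} \left(3 - 1\right)\right)^{2} \cdot 3 = \left(2 \cdot 1 \cdot 2\right)^{2} \cdot 3 = 4^{2} \cdot 3 = 16 \cdot 3 = 48$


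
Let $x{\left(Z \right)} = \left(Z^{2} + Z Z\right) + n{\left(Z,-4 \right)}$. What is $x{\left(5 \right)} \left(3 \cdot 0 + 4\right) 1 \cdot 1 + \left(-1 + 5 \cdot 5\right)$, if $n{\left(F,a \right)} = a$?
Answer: $208$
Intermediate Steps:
$x{\left(Z \right)} = -4 + 2 Z^{2}$ ($x{\left(Z \right)} = \left(Z^{2} + Z Z\right) - 4 = \left(Z^{2} + Z^{2}\right) - 4 = 2 Z^{2} - 4 = -4 + 2 Z^{2}$)
$x{\left(5 \right)} \left(3 \cdot 0 + 4\right) 1 \cdot 1 + \left(-1 + 5 \cdot 5\right) = \left(-4 + 2 \cdot 5^{2}\right) \left(3 \cdot 0 + 4\right) 1 \cdot 1 + \left(-1 + 5 \cdot 5\right) = \left(-4 + 2 \cdot 25\right) \left(0 + 4\right) 1 \cdot 1 + \left(-1 + 25\right) = \left(-4 + 50\right) 4 \cdot 1 \cdot 1 + 24 = 46 \cdot 4 \cdot 1 + 24 = 46 \cdot 4 + 24 = 184 + 24 = 208$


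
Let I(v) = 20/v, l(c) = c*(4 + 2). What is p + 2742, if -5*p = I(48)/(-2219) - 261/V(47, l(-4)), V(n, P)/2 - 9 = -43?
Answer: 1551112642/565845 ≈ 2741.2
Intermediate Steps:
l(c) = 6*c (l(c) = c*6 = 6*c)
V(n, P) = -68 (V(n, P) = 18 + 2*(-43) = 18 - 86 = -68)
p = -434348/565845 (p = -((20/48)/(-2219) - 261/(-68))/5 = -((20*(1/48))*(-1/2219) - 261*(-1/68))/5 = -((5/12)*(-1/2219) + 261/68)/5 = -(-5/26628 + 261/68)/5 = -⅕*434348/113169 = -434348/565845 ≈ -0.76761)
p + 2742 = -434348/565845 + 2742 = 1551112642/565845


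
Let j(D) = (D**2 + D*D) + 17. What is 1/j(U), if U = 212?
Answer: 1/89905 ≈ 1.1123e-5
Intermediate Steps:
j(D) = 17 + 2*D**2 (j(D) = (D**2 + D**2) + 17 = 2*D**2 + 17 = 17 + 2*D**2)
1/j(U) = 1/(17 + 2*212**2) = 1/(17 + 2*44944) = 1/(17 + 89888) = 1/89905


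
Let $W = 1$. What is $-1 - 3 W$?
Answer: $-4$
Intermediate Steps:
$-1 - 3 W = -1 - 3 = -4$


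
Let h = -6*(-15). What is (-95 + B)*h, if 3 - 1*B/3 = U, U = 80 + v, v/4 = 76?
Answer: -111420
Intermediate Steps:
v = 304 (v = 4*76 = 304)
h = 90
U = 384 (U = 80 + 304 = 384)
B = -1143 (B = 9 - 3*384 = 9 - 1152 = -1143)
(-95 + B)*h = (-95 - 1143)*90 = -1238*90 = -111420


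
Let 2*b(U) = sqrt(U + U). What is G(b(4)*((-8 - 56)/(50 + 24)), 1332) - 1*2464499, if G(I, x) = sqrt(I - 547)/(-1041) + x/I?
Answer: -2464499 - 12321*sqrt(2)/16 - I*sqrt(748843 + 1184*sqrt(2))/38517 ≈ -2.4656e+6 - 0.022492*I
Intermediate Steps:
b(U) = sqrt(2)*sqrt(U)/2 (b(U) = sqrt(U + U)/2 = sqrt(2*U)/2 = (sqrt(2)*sqrt(U))/2 = sqrt(2)*sqrt(U)/2)
G(I, x) = -sqrt(-547 + I)/1041 + x/I (G(I, x) = sqrt(-547 + I)*(-1/1041) + x/I = -sqrt(-547 + I)/1041 + x/I)
G(b(4)*((-8 - 56)/(50 + 24)), 1332) - 1*2464499 = (-sqrt(-547 + (sqrt(2)*sqrt(4)/2)*((-8 - 56)/(50 + 24)))/1041 + 1332/(((sqrt(2)*sqrt(4)/2)*((-8 - 56)/(50 + 24))))) - 1*2464499 = (-sqrt(-547 + ((1/2)*sqrt(2)*2)*(-64/74))/1041 + 1332/((((1/2)*sqrt(2)*2)*(-64/74)))) - 2464499 = (-sqrt(-547 + sqrt(2)*(-64*1/74))/1041 + 1332/((sqrt(2)*(-64*1/74)))) - 2464499 = (-sqrt(-547 + sqrt(2)*(-32/37))/1041 + 1332/((sqrt(2)*(-32/37)))) - 2464499 = (-sqrt(-547 - 32*sqrt(2)/37)/1041 + 1332/((-32*sqrt(2)/37))) - 2464499 = (-sqrt(-547 - 32*sqrt(2)/37)/1041 + 1332*(-37*sqrt(2)/64)) - 2464499 = (-sqrt(-547 - 32*sqrt(2)/37)/1041 - 12321*sqrt(2)/16) - 2464499 = (-12321*sqrt(2)/16 - sqrt(-547 - 32*sqrt(2)/37)/1041) - 2464499 = -2464499 - 12321*sqrt(2)/16 - sqrt(-547 - 32*sqrt(2)/37)/1041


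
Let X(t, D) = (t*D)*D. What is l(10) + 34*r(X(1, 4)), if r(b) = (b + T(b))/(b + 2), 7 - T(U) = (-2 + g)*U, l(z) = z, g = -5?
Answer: 265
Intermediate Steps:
X(t, D) = t*D² (X(t, D) = (D*t)*D = t*D²)
T(U) = 7 + 7*U (T(U) = 7 - (-2 - 5)*U = 7 - (-7)*U = 7 + 7*U)
r(b) = (7 + 8*b)/(2 + b) (r(b) = (b + (7 + 7*b))/(b + 2) = (7 + 8*b)/(2 + b))
l(10) + 34*r(X(1, 4)) = 10 + 34*((7 + 8*(1*4²))/(2 + 1*4²)) = 10 + 34*((7 + 8*(1*16))/(2 + 1*16)) = 10 + 34*((7 + 8*16)/(2 + 16)) = 10 + 34*((7 + 128)/18) = 10 + 34*((1/18)*135) = 10 + 34*(15/2) = 10 + 255 = 265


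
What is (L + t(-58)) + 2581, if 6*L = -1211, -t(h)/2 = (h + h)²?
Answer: -147197/6 ≈ -24533.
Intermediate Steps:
t(h) = -8*h² (t(h) = -2*(h + h)² = -2*4*h² = -8*h²)
L = -1211/6 (L = (⅙)*(-1211) = -1211/6 ≈ -201.83)
(L + t(-58)) + 2581 = (-1211/6 - 8*(-58)²) + 2581 = (-1211/6 - 8*3364) + 2581 = (-1211/6 - 26912) + 2581 = -162683/6 + 2581 = -147197/6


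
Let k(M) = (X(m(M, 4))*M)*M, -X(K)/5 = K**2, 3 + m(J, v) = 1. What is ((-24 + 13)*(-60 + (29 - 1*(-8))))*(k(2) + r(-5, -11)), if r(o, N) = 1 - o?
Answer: -18722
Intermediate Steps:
m(J, v) = -2 (m(J, v) = -3 + 1 = -2)
X(K) = -5*K**2
k(M) = -20*M**2 (k(M) = ((-5*(-2)**2)*M)*M = ((-5*4)*M)*M = (-20*M)*M = -20*M**2)
((-24 + 13)*(-60 + (29 - 1*(-8))))*(k(2) + r(-5, -11)) = ((-24 + 13)*(-60 + (29 - 1*(-8))))*(-20*2**2 + (1 - 1*(-5))) = (-11*(-60 + (29 + 8)))*(-20*4 + (1 + 5)) = (-11*(-60 + 37))*(-80 + 6) = -11*(-23)*(-74) = 253*(-74) = -18722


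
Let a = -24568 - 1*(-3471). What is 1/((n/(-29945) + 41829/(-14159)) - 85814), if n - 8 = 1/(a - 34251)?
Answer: -23467067981740/2013872305265828797 ≈ -1.1653e-5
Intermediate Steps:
a = -21097 (a = -24568 + 3471 = -21097)
n = 442783/55348 (n = 8 + 1/(-21097 - 34251) = 8 + 1/(-55348) = 8 - 1/55348 = 442783/55348 ≈ 8.0000)
1/((n/(-29945) + 41829/(-14159)) - 85814) = 1/(((442783/55348)/(-29945) + 41829/(-14159)) - 85814) = 1/(((442783/55348)*(-1/29945) + 41829*(-1/14159)) - 85814) = 1/((-442783/1657395860 - 41829/14159) - 85814) = 1/(-69333480792437/23467067981740 - 85814) = 1/(-2013872305265828797/23467067981740) = -23467067981740/2013872305265828797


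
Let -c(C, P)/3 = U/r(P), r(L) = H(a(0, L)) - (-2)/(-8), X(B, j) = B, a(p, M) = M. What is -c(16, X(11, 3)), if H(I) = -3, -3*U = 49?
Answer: 196/13 ≈ 15.077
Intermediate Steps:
U = -49/3 (U = -⅓*49 = -49/3 ≈ -16.333)
r(L) = -13/4 (r(L) = -3 - (-2)/(-8) = -3 - (-2)*(-1)/8 = -3 - 1*¼ = -3 - ¼ = -13/4)
c(C, P) = -196/13 (c(C, P) = -(-49)/(-13/4) = -(-49)*(-4)/13 = -3*196/39 = -196/13)
-c(16, X(11, 3)) = -1*(-196/13) = 196/13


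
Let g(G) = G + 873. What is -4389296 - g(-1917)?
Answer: -4388252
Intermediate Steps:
g(G) = 873 + G
-4389296 - g(-1917) = -4389296 - (873 - 1917) = -4389296 - 1*(-1044) = -4389296 + 1044 = -4388252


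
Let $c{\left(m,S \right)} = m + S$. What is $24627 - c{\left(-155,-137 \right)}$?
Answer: $24919$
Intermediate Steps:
$c{\left(m,S \right)} = S + m$
$24627 - c{\left(-155,-137 \right)} = 24627 - \left(-137 - 155\right) = 24627 - -292 = 24627 + 292 = 24919$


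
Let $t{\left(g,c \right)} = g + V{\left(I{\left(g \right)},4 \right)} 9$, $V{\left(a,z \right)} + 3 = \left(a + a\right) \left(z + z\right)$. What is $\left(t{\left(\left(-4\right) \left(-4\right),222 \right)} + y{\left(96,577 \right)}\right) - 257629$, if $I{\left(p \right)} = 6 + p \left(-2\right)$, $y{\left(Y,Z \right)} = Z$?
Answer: $-260807$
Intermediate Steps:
$I{\left(p \right)} = 6 - 2 p$
$V{\left(a,z \right)} = -3 + 4 a z$ ($V{\left(a,z \right)} = -3 + \left(a + a\right) \left(z + z\right) = -3 + 2 a 2 z = -3 + 4 a z$)
$t{\left(g,c \right)} = 837 - 287 g$ ($t{\left(g,c \right)} = g + \left(-3 + 4 \left(6 - 2 g\right) 4\right) 9 = g + \left(-3 - \left(-96 + 32 g\right)\right) 9 = g + \left(93 - 32 g\right) 9 = g - \left(-837 + 288 g\right) = 837 - 287 g$)
$\left(t{\left(\left(-4\right) \left(-4\right),222 \right)} + y{\left(96,577 \right)}\right) - 257629 = \left(\left(837 - 287 \left(\left(-4\right) \left(-4\right)\right)\right) + 577\right) - 257629 = \left(\left(837 - 4592\right) + 577\right) - 257629 = \left(-3755 + 577\right) - 257629 = -3178 - 257629 = -260807$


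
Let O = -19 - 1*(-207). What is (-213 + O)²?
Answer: 625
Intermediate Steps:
O = 188 (O = -19 + 207 = 188)
(-213 + O)² = (-213 + 188)² = (-25)² = 625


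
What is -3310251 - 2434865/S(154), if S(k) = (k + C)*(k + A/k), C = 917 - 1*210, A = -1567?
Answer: -9018259743107/2724327 ≈ -3.3103e+6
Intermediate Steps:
C = 707 (C = 917 - 210 = 707)
S(k) = (707 + k)*(k - 1567/k) (S(k) = (k + 707)*(k - 1567/k) = (707 + k)*(k - 1567/k))
-3310251 - 2434865/S(154) = -3310251 - 2434865/(-1567 + 154² - 1107869/154 + 707*154) = -3310251 - 2434865/(-1567 + 23716 - 1107869*1/154 + 108878) = -3310251 - 2434865/(-1567 + 23716 - 158267/22 + 108878) = -3310251 - 2434865/2724327/22 = -3310251 - 2434865*22/2724327 = -3310251 - 53567030/2724327 = -9018259743107/2724327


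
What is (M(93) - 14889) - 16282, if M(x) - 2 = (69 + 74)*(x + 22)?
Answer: -14724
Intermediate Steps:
M(x) = 3148 + 143*x (M(x) = 2 + (69 + 74)*(x + 22) = 2 + 143*(22 + x) = 2 + (3146 + 143*x) = 3148 + 143*x)
(M(93) - 14889) - 16282 = ((3148 + 143*93) - 14889) - 16282 = ((3148 + 13299) - 14889) - 16282 = (16447 - 14889) - 16282 = 1558 - 16282 = -14724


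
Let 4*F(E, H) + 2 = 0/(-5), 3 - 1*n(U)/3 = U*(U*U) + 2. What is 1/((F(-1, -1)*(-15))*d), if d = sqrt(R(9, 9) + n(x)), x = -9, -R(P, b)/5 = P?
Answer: 2*sqrt(2145)/32175 ≈ 0.0028789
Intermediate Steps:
R(P, b) = -5*P
n(U) = 3 - 3*U**3 (n(U) = 9 - 3*(U*(U*U) + 2) = 9 - 3*(U*U**2 + 2) = 9 - 3*(U**3 + 2) = 9 - 3*(2 + U**3) = 9 + (-6 - 3*U**3) = 3 - 3*U**3)
F(E, H) = -1/2 (F(E, H) = -1/2 + (0/(-5))/4 = -1/2 + (0*(-1/5))/4 = -1/2 + (1/4)*0 = -1/2 + 0 = -1/2)
d = sqrt(2145) (d = sqrt(-5*9 + (3 - 3*(-9)**3)) = sqrt(-45 + (3 - 3*(-729))) = sqrt(-45 + (3 + 2187)) = sqrt(-45 + 2190) = sqrt(2145) ≈ 46.314)
1/((F(-1, -1)*(-15))*d) = 1/((-1/2*(-15))*sqrt(2145)) = 1/(15*sqrt(2145)/2) = 2*sqrt(2145)/32175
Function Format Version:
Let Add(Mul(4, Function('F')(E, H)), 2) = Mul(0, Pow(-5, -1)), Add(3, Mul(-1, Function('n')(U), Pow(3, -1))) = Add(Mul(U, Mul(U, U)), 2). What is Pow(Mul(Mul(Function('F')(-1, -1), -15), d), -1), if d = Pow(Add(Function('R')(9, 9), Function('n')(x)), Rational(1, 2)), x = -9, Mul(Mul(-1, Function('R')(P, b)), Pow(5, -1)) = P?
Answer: Mul(Rational(2, 32175), Pow(2145, Rational(1, 2))) ≈ 0.0028789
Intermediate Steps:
Function('R')(P, b) = Mul(-5, P)
Function('n')(U) = Add(3, Mul(-3, Pow(U, 3))) (Function('n')(U) = Add(9, Mul(-3, Add(Mul(U, Mul(U, U)), 2))) = Add(9, Mul(-3, Add(Mul(U, Pow(U, 2)), 2))) = Add(9, Mul(-3, Add(Pow(U, 3), 2))) = Add(9, Mul(-3, Add(2, Pow(U, 3)))) = Add(9, Add(-6, Mul(-3, Pow(U, 3)))) = Add(3, Mul(-3, Pow(U, 3))))
Function('F')(E, H) = Rational(-1, 2) (Function('F')(E, H) = Add(Rational(-1, 2), Mul(Rational(1, 4), Mul(0, Pow(-5, -1)))) = Add(Rational(-1, 2), Mul(Rational(1, 4), Mul(0, Rational(-1, 5)))) = Add(Rational(-1, 2), Mul(Rational(1, 4), 0)) = Add(Rational(-1, 2), 0) = Rational(-1, 2))
d = Pow(2145, Rational(1, 2)) (d = Pow(Add(Mul(-5, 9), Add(3, Mul(-3, Pow(-9, 3)))), Rational(1, 2)) = Pow(Add(-45, Add(3, Mul(-3, -729))), Rational(1, 2)) = Pow(Add(-45, Add(3, 2187)), Rational(1, 2)) = Pow(Add(-45, 2190), Rational(1, 2)) = Pow(2145, Rational(1, 2)) ≈ 46.314)
Pow(Mul(Mul(Function('F')(-1, -1), -15), d), -1) = Pow(Mul(Mul(Rational(-1, 2), -15), Pow(2145, Rational(1, 2))), -1) = Pow(Mul(Rational(15, 2), Pow(2145, Rational(1, 2))), -1) = Mul(Rational(2, 32175), Pow(2145, Rational(1, 2)))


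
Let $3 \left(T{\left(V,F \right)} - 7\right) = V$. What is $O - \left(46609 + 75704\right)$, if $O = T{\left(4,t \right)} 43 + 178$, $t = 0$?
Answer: $- \frac{365330}{3} \approx -1.2178 \cdot 10^{5}$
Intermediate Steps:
$T{\left(V,F \right)} = 7 + \frac{V}{3}$
$O = \frac{1609}{3}$ ($O = \left(7 + \frac{1}{3} \cdot 4\right) 43 + 178 = \left(7 + \frac{4}{3}\right) 43 + 178 = \frac{25}{3} \cdot 43 + 178 = \frac{1075}{3} + 178 = \frac{1609}{3} \approx 536.33$)
$O - \left(46609 + 75704\right) = \frac{1609}{3} - \left(46609 + 75704\right) = \frac{1609}{3} - 122313 = - \frac{365330}{3}$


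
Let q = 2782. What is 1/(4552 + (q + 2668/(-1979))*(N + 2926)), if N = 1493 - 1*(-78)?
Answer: 1979/24755594678 ≈ 7.9942e-8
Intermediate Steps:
N = 1571 (N = 1493 + 78 = 1571)
1/(4552 + (q + 2668/(-1979))*(N + 2926)) = 1/(4552 + (2782 + 2668/(-1979))*(1571 + 2926)) = 1/(4552 + (2782 + 2668*(-1/1979))*4497) = 1/(4552 + (2782 - 2668/1979)*4497) = 1/(4552 + (5502910/1979)*4497) = 1/(4552 + 24746586270/1979) = 1/(24755594678/1979) = 1979/24755594678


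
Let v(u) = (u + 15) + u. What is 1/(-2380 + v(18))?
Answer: -1/2329 ≈ -0.00042937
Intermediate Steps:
v(u) = 15 + 2*u (v(u) = (15 + u) + u = 15 + 2*u)
1/(-2380 + v(18)) = 1/(-2380 + (15 + 2*18)) = 1/(-2380 + (15 + 36)) = 1/(-2380 + 51) = 1/(-2329) = -1/2329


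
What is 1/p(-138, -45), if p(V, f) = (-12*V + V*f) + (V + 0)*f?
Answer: 1/14076 ≈ 7.1043e-5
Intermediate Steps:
p(V, f) = -12*V + 2*V*f (p(V, f) = (-12*V + V*f) + V*f = -12*V + 2*V*f)
1/p(-138, -45) = 1/(2*(-138)*(-6 - 45)) = 1/(2*(-138)*(-51)) = 1/14076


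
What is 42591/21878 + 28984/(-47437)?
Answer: 1386277315/1037826686 ≈ 1.3358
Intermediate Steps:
42591/21878 + 28984/(-47437) = 42591*(1/21878) + 28984*(-1/47437) = 42591/21878 - 28984/47437 = 1386277315/1037826686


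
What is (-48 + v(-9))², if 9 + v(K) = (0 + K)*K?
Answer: 576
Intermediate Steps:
v(K) = -9 + K² (v(K) = -9 + (0 + K)*K = -9 + K*K = -9 + K²)
(-48 + v(-9))² = (-48 + (-9 + (-9)²))² = (-48 + (-9 + 81))² = (-48 + 72)² = 24² = 576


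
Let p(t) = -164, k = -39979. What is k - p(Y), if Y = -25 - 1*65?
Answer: -39815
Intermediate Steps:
Y = -90 (Y = -25 - 65 = -90)
k - p(Y) = -39979 - 1*(-164) = -39979 + 164 = -39815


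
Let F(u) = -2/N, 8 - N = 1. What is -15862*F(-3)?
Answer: 4532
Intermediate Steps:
N = 7 (N = 8 - 1*1 = 8 - 1 = 7)
F(u) = -2/7
-15862*F(-3) = -15862*(-2/7) = 4532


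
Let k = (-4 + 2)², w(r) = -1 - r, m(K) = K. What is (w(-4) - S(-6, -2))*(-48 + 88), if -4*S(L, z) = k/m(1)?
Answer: 160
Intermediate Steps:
k = 4 (k = (-2)² = 4)
S(L, z) = -1 (S(L, z) = -1/1 = -1)
(w(-4) - S(-6, -2))*(-48 + 88) = ((-1 - 1*(-4)) - 1*(-1))*(-48 + 88) = ((-1 + 4) + 1)*40 = (3 + 1)*40 = 4*40 = 160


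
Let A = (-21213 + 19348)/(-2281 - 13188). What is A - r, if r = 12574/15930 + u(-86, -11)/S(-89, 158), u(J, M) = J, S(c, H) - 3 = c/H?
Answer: 65698474438/1897443009 ≈ 34.625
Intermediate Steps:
S(c, H) = 3 + c/H
A = 1865/15469 (A = -1865/(-15469) = -1865*(-1/15469) = 1865/15469 ≈ 0.12056)
r = -4232317/122661 (r = 12574/15930 - 86/(3 - 89/158) = 12574*(1/15930) - 86/(3 - 89*1/158) = 6287/7965 - 86/(3 - 89/158) = 6287/7965 - 86/385/158 = 6287/7965 - 86*158/385 = 6287/7965 - 13588/385 = -4232317/122661 ≈ -34.504)
A - r = 1865/15469 - 1*(-4232317/122661) = 1865/15469 + 4232317/122661 = 65698474438/1897443009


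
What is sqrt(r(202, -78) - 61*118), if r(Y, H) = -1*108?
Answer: I*sqrt(7306) ≈ 85.475*I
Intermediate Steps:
r(Y, H) = -108
sqrt(r(202, -78) - 61*118) = sqrt(-108 - 61*118) = sqrt(-108 - 7198) = sqrt(-7306) = I*sqrt(7306)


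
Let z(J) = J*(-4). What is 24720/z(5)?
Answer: -1236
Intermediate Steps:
z(J) = -4*J
24720/z(5) = 24720/((-4*5)) = 24720/(-20) = 24720*(-1/20) = -1236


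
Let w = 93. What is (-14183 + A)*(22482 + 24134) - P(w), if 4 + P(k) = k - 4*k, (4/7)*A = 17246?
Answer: 745739743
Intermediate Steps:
A = 60361/2 (A = (7/4)*17246 = 60361/2 ≈ 30181.)
P(k) = -4 - 3*k (P(k) = -4 + (k - 4*k) = -4 - 3*k)
(-14183 + A)*(22482 + 24134) - P(w) = (-14183 + 60361/2)*(22482 + 24134) - (-4 - 3*93) = (31995/2)*46616 - (-4 - 279) = 745739460 - 1*(-283) = 745739460 + 283 = 745739743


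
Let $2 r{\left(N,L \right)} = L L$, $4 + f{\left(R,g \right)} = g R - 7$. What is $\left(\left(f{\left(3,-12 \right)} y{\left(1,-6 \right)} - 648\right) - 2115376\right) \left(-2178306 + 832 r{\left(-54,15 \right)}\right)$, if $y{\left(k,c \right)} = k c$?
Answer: $4410700041852$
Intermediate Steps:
$f{\left(R,g \right)} = -11 + R g$ ($f{\left(R,g \right)} = -4 + \left(g R - 7\right) = -4 + \left(R g - 7\right) = -4 + \left(-7 + R g\right) = -11 + R g$)
$y{\left(k,c \right)} = c k$
$r{\left(N,L \right)} = \frac{L^{2}}{2}$ ($r{\left(N,L \right)} = \frac{L L}{2} = \frac{L^{2}}{2}$)
$\left(\left(f{\left(3,-12 \right)} y{\left(1,-6 \right)} - 648\right) - 2115376\right) \left(-2178306 + 832 r{\left(-54,15 \right)}\right) = \left(\left(\left(-11 + 3 \left(-12\right)\right) \left(\left(-6\right) 1\right) - 648\right) - 2115376\right) \left(-2178306 + 832 \frac{15^{2}}{2}\right) = \left(\left(\left(-11 - 36\right) \left(-6\right) - 648\right) - 2115376\right) \left(-2178306 + 832 \cdot \frac{1}{2} \cdot 225\right) = \left(\left(\left(-47\right) \left(-6\right) - 648\right) - 2115376\right) \left(-2178306 + 832 \cdot \frac{225}{2}\right) = \left(\left(282 - 648\right) - 2115376\right) \left(-2178306 + 93600\right) = \left(-366 - 2115376\right) \left(-2084706\right) = \left(-2115742\right) \left(-2084706\right) = 4410700041852$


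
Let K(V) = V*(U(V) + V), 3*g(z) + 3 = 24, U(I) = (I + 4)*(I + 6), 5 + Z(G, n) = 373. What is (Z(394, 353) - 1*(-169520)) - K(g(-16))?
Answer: 168838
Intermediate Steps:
Z(G, n) = 368 (Z(G, n) = -5 + 373 = 368)
U(I) = (4 + I)*(6 + I)
g(z) = 7 (g(z) = -1 + (⅓)*24 = -1 + 8 = 7)
K(V) = V*(24 + V² + 11*V) (K(V) = V*((24 + V² + 10*V) + V) = V*(24 + V² + 11*V))
(Z(394, 353) - 1*(-169520)) - K(g(-16)) = (368 - 1*(-169520)) - 7*(24 + 7² + 11*7) = (368 + 169520) - 7*(24 + 49 + 77) = 169888 - 7*150 = 169888 - 1*1050 = 169888 - 1050 = 168838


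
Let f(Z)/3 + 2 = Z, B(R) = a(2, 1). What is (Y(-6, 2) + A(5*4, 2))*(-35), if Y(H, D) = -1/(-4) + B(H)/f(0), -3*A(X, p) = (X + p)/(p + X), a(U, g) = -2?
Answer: -35/4 ≈ -8.7500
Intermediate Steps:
B(R) = -2
A(X, p) = -1/3 (A(X, p) = -(X + p)/(3*(p + X)) = -(X + p)/(3*(X + p)) = -1/3*1 = -1/3)
f(Z) = -6 + 3*Z
Y(H, D) = 7/12 (Y(H, D) = -1/(-4) - 2/(-6 + 3*0) = -1*(-1/4) - 2/(-6 + 0) = 1/4 - 2/(-6) = 1/4 - 2*(-1/6) = 1/4 + 1/3 = 7/12)
(Y(-6, 2) + A(5*4, 2))*(-35) = (7/12 - 1/3)*(-35) = (1/4)*(-35) = -35/4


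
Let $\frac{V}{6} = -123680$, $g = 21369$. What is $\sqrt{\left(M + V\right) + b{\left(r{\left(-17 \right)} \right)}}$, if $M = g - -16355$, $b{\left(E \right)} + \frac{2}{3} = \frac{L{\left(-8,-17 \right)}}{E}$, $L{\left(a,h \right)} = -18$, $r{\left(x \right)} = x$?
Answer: $\frac{2 i \sqrt{458007234}}{51} \approx 839.26 i$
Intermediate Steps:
$V = -742080$ ($V = 6 \left(-123680\right) = -742080$)
$b{\left(E \right)} = - \frac{2}{3} - \frac{18}{E}$
$M = 37724$ ($M = 21369 - -16355 = 21369 + 16355 = 37724$)
$\sqrt{\left(M + V\right) + b{\left(r{\left(-17 \right)} \right)}} = \sqrt{\left(37724 - 742080\right) - \left(\frac{2}{3} + \frac{18}{-17}\right)} = \sqrt{-704356 - - \frac{20}{51}} = \sqrt{-704356 + \left(- \frac{2}{3} + \frac{18}{17}\right)} = \sqrt{-704356 + \frac{20}{51}} = \sqrt{- \frac{35922136}{51}} = \frac{2 i \sqrt{458007234}}{51}$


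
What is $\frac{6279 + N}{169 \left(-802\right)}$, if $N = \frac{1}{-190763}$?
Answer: $- \frac{598900438}{12927817747} \approx -0.046327$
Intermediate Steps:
$N = - \frac{1}{190763} \approx -5.2421 \cdot 10^{-6}$
$\frac{6279 + N}{169 \left(-802\right)} = \frac{6279 - \frac{1}{190763}}{169 \left(-802\right)} = \frac{1197800876}{190763 \left(-135538\right)} = \frac{1197800876}{190763} \left(- \frac{1}{135538}\right) = - \frac{598900438}{12927817747}$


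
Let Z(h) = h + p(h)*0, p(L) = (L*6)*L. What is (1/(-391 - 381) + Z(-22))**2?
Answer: 288490225/595984 ≈ 484.06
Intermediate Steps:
p(L) = 6*L**2 (p(L) = (6*L)*L = 6*L**2)
Z(h) = h (Z(h) = h + (6*h**2)*0 = h + 0 = h)
(1/(-391 - 381) + Z(-22))**2 = (1/(-391 - 381) - 22)**2 = (1/(-772) - 22)**2 = (-1/772 - 22)**2 = (-16985/772)**2 = 288490225/595984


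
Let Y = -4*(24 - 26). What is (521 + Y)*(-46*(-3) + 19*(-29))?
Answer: -218477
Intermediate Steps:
Y = 8 (Y = -4*(-2) = 8)
(521 + Y)*(-46*(-3) + 19*(-29)) = (521 + 8)*(-46*(-3) + 19*(-29)) = 529*(138 - 551) = 529*(-413) = -218477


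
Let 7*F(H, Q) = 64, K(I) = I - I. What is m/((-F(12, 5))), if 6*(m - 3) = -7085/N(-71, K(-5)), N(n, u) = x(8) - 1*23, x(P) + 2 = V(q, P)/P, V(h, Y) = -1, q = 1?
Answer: -211043/38592 ≈ -5.4686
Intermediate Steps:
K(I) = 0
F(H, Q) = 64/7 (F(H, Q) = (⅐)*64 = 64/7)
x(P) = -2 - 1/P
N(n, u) = -201/8 (N(n, u) = (-2 - 1/8) - 1*23 = (-2 - 1*⅛) - 23 = (-2 - ⅛) - 23 = -17/8 - 23 = -201/8)
m = 30149/603 (m = 3 + (-7085/(-201/8))/6 = 3 + (-7085*(-8/201))/6 = 3 + (⅙)*(56680/201) = 3 + 28340/603 = 30149/603 ≈ 49.998)
m/((-F(12, 5))) = 30149/(603*((-1*64/7))) = 30149/(603*(-64/7)) = (30149/603)*(-7/64) = -211043/38592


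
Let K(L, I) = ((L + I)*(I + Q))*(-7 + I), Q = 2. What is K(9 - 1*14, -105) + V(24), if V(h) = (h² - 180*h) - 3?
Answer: -1272707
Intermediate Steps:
K(L, I) = (-7 + I)*(2 + I)*(I + L) (K(L, I) = ((L + I)*(I + 2))*(-7 + I) = ((I + L)*(2 + I))*(-7 + I) = ((2 + I)*(I + L))*(-7 + I) = (-7 + I)*(2 + I)*(I + L))
V(h) = -3 + h² - 180*h
K(9 - 1*14, -105) + V(24) = ((-105)³ - 14*(-105) - 14*(9 - 1*14) - 5*(-105)² + (9 - 1*14)*(-105)² - 5*(-105)*(9 - 1*14)) + (-3 + 24² - 180*24) = (-1157625 + 1470 - 14*(9 - 14) - 5*11025 + (9 - 14)*11025 - 5*(-105)*(9 - 14)) + (-3 + 576 - 4320) = (-1157625 + 1470 - 14*(-5) - 55125 - 5*11025 - 5*(-105)*(-5)) - 3747 = (-1157625 + 1470 + 70 - 55125 - 55125 - 2625) - 3747 = -1268960 - 3747 = -1272707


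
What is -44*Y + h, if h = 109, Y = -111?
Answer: 4993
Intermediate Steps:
-44*Y + h = -44*(-111) + 109 = 4884 + 109 = 4993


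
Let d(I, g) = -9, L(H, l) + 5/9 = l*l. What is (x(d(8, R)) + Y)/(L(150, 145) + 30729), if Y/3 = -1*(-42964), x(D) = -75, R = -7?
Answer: 1159353/465781 ≈ 2.4891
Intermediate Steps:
L(H, l) = -5/9 + l² (L(H, l) = -5/9 + l*l = -5/9 + l²)
Y = 128892 (Y = 3*(-1*(-42964)) = 3*42964 = 128892)
(x(d(8, R)) + Y)/(L(150, 145) + 30729) = (-75 + 128892)/((-5/9 + 145²) + 30729) = 128817/((-5/9 + 21025) + 30729) = 128817/(189220/9 + 30729) = 128817/(465781/9) = 128817*(9/465781) = 1159353/465781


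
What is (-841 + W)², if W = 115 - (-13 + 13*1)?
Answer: 527076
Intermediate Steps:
W = 115 (W = 115 - (-13 + 13) = 115 - 1*0 = 115 + 0 = 115)
(-841 + W)² = (-841 + 115)² = (-726)² = 527076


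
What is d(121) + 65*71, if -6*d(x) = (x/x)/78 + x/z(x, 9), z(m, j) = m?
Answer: 2159741/468 ≈ 4614.8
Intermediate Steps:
d(x) = -79/468 (d(x) = -((x/x)/78 + x/x)/6 = -(1*(1/78) + 1)/6 = -(1/78 + 1)/6 = -⅙*79/78 = -79/468)
d(121) + 65*71 = -79/468 + 65*71 = -79/468 + 4615 = 2159741/468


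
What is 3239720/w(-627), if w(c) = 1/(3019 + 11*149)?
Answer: 15090615760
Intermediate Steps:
w(c) = 1/4658 (w(c) = 1/(3019 + 1639) = 1/4658)
3239720/w(-627) = 3239720/(1/4658) = 3239720*4658 = 15090615760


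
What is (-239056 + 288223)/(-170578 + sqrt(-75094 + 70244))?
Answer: -155311269/538830721 - 9105*I*sqrt(194)/1077661442 ≈ -0.28824 - 0.00011768*I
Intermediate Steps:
(-239056 + 288223)/(-170578 + sqrt(-75094 + 70244)) = 49167/(-170578 + sqrt(-4850)) = 49167/(-170578 + 5*I*sqrt(194))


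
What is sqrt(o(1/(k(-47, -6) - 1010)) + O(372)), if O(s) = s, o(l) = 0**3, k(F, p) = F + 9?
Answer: 2*sqrt(93) ≈ 19.287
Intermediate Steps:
k(F, p) = 9 + F
o(l) = 0
sqrt(o(1/(k(-47, -6) - 1010)) + O(372)) = sqrt(0 + 372) = sqrt(372) = 2*sqrt(93)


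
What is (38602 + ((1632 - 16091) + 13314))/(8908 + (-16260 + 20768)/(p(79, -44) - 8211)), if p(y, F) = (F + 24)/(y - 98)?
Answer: 5842879973/1389464360 ≈ 4.2051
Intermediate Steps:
p(y, F) = (24 + F)/(-98 + y)
(38602 + ((1632 - 16091) + 13314))/(8908 + (-16260 + 20768)/(p(79, -44) - 8211)) = (38602 + ((1632 - 16091) + 13314))/(8908 + (-16260 + 20768)/((24 - 44)/(-98 + 79) - 8211)) = (38602 + (-14459 + 13314))/(8908 + 4508/(-20/(-19) - 8211)) = (38602 - 1145)/(8908 + 4508/(-1/19*(-20) - 8211)) = 37457/(8908 + 4508/(20/19 - 8211)) = 37457/(8908 + 4508/(-155989/19)) = 37457/(8908 + 4508*(-19/155989)) = 37457/(8908 - 85652/155989) = 37457/(1389464360/155989) = 37457*(155989/1389464360) = 5842879973/1389464360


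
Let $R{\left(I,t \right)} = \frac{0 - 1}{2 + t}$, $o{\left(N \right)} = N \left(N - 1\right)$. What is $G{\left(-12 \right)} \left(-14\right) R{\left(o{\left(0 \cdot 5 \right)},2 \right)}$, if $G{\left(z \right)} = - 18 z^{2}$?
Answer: $-9072$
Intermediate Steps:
$o{\left(N \right)} = N \left(-1 + N\right)$
$R{\left(I,t \right)} = - \frac{1}{2 + t}$
$G{\left(-12 \right)} \left(-14\right) R{\left(o{\left(0 \cdot 5 \right)},2 \right)} = - 18 \left(-12\right)^{2} \left(-14\right) \left(- \frac{1}{2 + 2}\right) = \left(-18\right) 144 \left(-14\right) \left(- \frac{1}{4}\right) = \left(-2592\right) \left(-14\right) \left(\left(-1\right) \frac{1}{4}\right) = 36288 \left(- \frac{1}{4}\right) = -9072$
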